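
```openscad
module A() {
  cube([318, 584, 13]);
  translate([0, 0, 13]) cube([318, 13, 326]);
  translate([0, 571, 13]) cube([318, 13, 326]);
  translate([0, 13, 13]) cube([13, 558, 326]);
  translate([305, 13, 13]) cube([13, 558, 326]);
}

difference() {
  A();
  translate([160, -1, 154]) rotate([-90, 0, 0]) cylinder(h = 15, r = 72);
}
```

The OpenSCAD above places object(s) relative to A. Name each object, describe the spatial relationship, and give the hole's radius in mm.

A is an open box. The open box has a circular hole through its front wall. The hole's radius is 72 mm.

The subtracted cylinder has r = 72 mm.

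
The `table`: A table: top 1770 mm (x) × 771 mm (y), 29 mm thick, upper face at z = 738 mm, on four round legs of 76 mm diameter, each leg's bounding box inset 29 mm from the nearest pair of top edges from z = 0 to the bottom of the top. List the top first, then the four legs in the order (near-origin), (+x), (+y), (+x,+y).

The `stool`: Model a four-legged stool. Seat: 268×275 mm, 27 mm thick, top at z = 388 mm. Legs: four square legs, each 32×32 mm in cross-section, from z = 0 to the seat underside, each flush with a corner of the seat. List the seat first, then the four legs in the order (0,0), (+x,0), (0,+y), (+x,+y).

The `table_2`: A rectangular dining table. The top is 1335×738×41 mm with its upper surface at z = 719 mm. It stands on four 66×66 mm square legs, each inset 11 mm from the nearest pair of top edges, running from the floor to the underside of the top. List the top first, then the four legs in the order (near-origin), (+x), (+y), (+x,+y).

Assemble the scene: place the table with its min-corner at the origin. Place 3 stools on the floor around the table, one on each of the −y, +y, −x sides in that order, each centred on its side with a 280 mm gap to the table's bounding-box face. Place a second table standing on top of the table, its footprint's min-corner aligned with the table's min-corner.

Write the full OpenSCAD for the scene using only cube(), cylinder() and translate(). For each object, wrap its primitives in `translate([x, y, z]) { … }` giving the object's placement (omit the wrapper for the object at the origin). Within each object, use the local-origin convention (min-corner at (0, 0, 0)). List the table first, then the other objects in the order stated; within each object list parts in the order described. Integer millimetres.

translate([0, 0, 709]) cube([1770, 771, 29]);
translate([67, 67, 0]) cylinder(h = 709, r = 38);
translate([1703, 67, 0]) cylinder(h = 709, r = 38);
translate([67, 704, 0]) cylinder(h = 709, r = 38);
translate([1703, 704, 0]) cylinder(h = 709, r = 38);
translate([751, -555, 0]) {
  translate([0, 0, 361]) cube([268, 275, 27]);
  cube([32, 32, 361]);
  translate([236, 0, 0]) cube([32, 32, 361]);
  translate([0, 243, 0]) cube([32, 32, 361]);
  translate([236, 243, 0]) cube([32, 32, 361]);
}
translate([751, 1051, 0]) {
  translate([0, 0, 361]) cube([268, 275, 27]);
  cube([32, 32, 361]);
  translate([236, 0, 0]) cube([32, 32, 361]);
  translate([0, 243, 0]) cube([32, 32, 361]);
  translate([236, 243, 0]) cube([32, 32, 361]);
}
translate([-548, 248, 0]) {
  translate([0, 0, 361]) cube([268, 275, 27]);
  cube([32, 32, 361]);
  translate([236, 0, 0]) cube([32, 32, 361]);
  translate([0, 243, 0]) cube([32, 32, 361]);
  translate([236, 243, 0]) cube([32, 32, 361]);
}
translate([0, 0, 738]) {
  translate([0, 0, 678]) cube([1335, 738, 41]);
  translate([11, 11, 0]) cube([66, 66, 678]);
  translate([1258, 11, 0]) cube([66, 66, 678]);
  translate([11, 661, 0]) cube([66, 66, 678]);
  translate([1258, 661, 0]) cube([66, 66, 678]);
}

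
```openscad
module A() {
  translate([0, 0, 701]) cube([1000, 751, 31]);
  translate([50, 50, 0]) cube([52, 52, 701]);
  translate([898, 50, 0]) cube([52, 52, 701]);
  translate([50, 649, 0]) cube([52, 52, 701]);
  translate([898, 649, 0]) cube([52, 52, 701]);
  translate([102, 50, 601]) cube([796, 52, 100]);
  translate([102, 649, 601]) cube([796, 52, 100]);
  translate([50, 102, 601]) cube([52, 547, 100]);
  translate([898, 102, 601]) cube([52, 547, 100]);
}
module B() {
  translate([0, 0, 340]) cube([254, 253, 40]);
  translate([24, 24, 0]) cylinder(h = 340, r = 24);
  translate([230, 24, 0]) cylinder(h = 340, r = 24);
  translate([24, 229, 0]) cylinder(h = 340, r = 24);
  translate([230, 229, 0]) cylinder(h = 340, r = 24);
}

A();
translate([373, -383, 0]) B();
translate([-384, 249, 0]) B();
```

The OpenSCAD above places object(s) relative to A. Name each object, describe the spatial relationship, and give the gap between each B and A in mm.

A is a table. B is a stool. Two stools sit around the table at the −y, −x sides. The gap between each stool and the table is 130 mm.

Each stool's nearest face is 130 mm from the table's bounding box.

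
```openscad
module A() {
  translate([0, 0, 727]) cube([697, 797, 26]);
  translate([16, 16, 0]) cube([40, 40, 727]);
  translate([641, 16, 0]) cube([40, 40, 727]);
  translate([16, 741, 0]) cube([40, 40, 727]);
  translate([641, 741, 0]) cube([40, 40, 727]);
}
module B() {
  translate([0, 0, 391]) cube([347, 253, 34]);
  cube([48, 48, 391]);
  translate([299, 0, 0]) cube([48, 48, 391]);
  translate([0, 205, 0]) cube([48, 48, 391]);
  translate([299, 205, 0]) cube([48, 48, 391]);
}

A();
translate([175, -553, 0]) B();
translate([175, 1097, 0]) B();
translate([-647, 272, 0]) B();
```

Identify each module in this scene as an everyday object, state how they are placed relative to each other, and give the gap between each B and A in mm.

A is a table. B is a stool. Three stools sit around the table at the −y, +y, −x sides. The gap between each stool and the table is 300 mm.

Each stool's nearest face is 300 mm from the table's bounding box.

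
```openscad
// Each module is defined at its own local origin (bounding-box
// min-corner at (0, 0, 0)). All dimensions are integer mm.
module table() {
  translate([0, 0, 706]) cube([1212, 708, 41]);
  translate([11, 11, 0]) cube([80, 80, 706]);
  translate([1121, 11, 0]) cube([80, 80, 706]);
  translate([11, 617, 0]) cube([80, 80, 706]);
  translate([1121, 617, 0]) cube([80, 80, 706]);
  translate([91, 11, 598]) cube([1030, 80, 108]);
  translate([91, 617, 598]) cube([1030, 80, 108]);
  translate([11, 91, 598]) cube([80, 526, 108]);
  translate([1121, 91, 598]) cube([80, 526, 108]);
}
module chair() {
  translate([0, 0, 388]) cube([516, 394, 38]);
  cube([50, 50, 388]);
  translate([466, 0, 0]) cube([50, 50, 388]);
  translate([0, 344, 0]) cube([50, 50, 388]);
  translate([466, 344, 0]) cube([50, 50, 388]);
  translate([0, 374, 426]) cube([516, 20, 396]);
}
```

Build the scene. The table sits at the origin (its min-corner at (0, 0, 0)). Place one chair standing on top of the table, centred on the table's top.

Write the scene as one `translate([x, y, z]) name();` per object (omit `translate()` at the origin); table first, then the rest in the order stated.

table();
translate([348, 157, 747]) chair();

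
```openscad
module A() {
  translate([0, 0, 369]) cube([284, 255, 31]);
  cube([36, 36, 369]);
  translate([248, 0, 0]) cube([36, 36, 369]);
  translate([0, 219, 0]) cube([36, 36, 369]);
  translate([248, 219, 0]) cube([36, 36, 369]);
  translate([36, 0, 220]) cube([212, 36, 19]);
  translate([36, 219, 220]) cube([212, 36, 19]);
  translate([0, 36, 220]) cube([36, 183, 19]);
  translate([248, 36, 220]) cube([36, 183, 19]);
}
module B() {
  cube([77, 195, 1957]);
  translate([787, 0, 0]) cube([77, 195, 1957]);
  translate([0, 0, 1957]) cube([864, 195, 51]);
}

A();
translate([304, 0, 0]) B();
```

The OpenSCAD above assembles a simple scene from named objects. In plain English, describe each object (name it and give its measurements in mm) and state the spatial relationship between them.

A is a four-legged stool. The seat is a 284×255×31 mm slab whose top surface is at z = 400 mm; four square legs, each 36×36 mm in cross-section, run from the floor (z = 0) to the underside of the seat, each flush with a corner of the seat. Four stretchers, 36 mm wide and 19 mm tall, connect adjacent legs with their undersides at z = 220 mm, each running between the inner faces of the legs it joins and aligned with the legs' outer faces on the other axis.

B is a door frame. The clear opening is 710 mm wide and 1957 mm high. Two 77 mm wide jambs, 195 mm deep, stand either side of the opening from the floor to the top of the opening. A 51 mm thick head sits across the top of both jambs, spanning the full outside width of the frame.

The door frame is on the floor beside the stool on its +x side.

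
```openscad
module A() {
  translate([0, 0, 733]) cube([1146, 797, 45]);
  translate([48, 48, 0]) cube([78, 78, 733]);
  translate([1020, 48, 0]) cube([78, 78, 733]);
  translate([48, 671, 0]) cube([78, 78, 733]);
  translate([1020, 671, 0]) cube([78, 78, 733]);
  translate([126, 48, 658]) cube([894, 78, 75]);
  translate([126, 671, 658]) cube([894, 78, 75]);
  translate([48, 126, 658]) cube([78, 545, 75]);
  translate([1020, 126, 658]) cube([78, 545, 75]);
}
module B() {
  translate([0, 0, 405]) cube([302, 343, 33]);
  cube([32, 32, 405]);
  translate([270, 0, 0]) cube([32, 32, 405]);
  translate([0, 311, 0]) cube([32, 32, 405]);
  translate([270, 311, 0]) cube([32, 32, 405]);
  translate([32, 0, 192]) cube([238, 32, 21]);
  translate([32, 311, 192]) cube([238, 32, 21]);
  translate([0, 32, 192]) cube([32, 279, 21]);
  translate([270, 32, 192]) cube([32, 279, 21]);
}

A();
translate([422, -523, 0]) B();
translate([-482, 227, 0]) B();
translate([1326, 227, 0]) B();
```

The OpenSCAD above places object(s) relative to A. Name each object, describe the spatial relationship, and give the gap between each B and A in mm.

A is a table. B is a stool. Three stools sit around the table at the −y, −x, +x sides. The gap between each stool and the table is 180 mm.

Each stool's nearest face is 180 mm from the table's bounding box.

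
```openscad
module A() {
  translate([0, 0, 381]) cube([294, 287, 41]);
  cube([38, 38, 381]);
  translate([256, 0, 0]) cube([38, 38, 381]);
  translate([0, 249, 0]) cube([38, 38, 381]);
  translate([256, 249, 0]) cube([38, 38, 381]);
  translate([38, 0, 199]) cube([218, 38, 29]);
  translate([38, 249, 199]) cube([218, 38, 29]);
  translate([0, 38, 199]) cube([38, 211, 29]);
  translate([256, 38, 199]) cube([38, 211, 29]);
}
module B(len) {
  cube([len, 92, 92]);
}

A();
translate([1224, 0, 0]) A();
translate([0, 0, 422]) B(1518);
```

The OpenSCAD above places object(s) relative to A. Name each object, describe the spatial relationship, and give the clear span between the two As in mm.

Second stool starts at x = 1224; first ends at x = 294; clear span = 1224 − 294 = 930 mm.

A is a stool. B is a beam. A beam spans the tops of two stools. The clear span between the two stools is 930 mm.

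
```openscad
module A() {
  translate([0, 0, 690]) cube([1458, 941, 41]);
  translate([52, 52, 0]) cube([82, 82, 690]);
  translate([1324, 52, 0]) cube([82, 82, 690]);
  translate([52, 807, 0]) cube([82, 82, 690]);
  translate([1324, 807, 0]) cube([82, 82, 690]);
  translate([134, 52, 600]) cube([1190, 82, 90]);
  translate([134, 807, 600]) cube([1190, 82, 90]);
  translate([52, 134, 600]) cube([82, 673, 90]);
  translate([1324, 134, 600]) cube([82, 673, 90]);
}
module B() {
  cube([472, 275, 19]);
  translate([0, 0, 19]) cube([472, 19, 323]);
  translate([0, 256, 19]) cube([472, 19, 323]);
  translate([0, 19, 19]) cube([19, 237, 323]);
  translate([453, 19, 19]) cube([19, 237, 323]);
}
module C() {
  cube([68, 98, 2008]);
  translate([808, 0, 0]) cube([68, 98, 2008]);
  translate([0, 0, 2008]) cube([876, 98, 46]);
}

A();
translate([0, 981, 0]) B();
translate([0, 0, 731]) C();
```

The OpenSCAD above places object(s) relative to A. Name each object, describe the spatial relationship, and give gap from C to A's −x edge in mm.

A is a table. B is an open box. C is a door frame. The open box is on the floor beside the table on its +y side. The door frame is on top of the table. The gap from the door frame to the table's −x edge is 0 mm.

The door frame's min-x is at 0; the table's min-x is 0; gap = 0 mm.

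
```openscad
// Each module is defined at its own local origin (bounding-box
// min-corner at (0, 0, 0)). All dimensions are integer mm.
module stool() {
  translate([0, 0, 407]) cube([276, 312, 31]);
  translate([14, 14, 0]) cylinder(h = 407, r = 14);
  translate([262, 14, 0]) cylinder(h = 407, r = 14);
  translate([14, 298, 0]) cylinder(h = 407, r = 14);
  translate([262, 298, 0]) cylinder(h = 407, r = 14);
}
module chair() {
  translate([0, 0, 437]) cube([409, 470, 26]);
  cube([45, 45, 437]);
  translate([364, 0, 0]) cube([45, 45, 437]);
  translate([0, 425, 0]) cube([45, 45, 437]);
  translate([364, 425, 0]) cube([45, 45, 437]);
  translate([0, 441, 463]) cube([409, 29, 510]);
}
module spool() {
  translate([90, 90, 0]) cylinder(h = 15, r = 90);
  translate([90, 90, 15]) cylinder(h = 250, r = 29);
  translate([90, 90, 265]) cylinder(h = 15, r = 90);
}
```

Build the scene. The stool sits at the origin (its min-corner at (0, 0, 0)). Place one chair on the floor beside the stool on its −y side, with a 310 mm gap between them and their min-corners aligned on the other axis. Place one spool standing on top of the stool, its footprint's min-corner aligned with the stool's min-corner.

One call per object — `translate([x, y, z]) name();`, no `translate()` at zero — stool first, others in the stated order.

stool();
translate([0, -780, 0]) chair();
translate([0, 0, 438]) spool();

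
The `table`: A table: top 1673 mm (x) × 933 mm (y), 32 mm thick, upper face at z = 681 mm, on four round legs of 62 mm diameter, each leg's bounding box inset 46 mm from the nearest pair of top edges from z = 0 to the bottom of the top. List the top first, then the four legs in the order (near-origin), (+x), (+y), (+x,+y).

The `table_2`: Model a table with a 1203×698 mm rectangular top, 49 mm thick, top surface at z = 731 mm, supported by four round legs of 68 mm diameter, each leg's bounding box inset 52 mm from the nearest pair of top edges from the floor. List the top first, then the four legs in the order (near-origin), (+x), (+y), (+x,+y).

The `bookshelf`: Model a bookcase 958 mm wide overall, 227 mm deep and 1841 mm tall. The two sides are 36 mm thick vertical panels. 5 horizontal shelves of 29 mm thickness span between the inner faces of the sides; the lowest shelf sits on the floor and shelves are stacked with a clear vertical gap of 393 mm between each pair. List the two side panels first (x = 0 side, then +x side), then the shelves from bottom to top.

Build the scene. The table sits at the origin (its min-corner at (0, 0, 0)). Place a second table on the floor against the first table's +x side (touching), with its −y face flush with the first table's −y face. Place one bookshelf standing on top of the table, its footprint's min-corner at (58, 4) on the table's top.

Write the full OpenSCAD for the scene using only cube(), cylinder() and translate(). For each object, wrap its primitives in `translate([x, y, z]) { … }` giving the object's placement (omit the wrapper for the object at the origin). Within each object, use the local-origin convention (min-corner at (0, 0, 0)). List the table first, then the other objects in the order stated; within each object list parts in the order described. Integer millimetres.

translate([0, 0, 649]) cube([1673, 933, 32]);
translate([77, 77, 0]) cylinder(h = 649, r = 31);
translate([1596, 77, 0]) cylinder(h = 649, r = 31);
translate([77, 856, 0]) cylinder(h = 649, r = 31);
translate([1596, 856, 0]) cylinder(h = 649, r = 31);
translate([1673, 0, 0]) {
  translate([0, 0, 682]) cube([1203, 698, 49]);
  translate([86, 86, 0]) cylinder(h = 682, r = 34);
  translate([1117, 86, 0]) cylinder(h = 682, r = 34);
  translate([86, 612, 0]) cylinder(h = 682, r = 34);
  translate([1117, 612, 0]) cylinder(h = 682, r = 34);
}
translate([58, 4, 681]) {
  cube([36, 227, 1841]);
  translate([922, 0, 0]) cube([36, 227, 1841]);
  translate([36, 0, 0]) cube([886, 227, 29]);
  translate([36, 0, 422]) cube([886, 227, 29]);
  translate([36, 0, 844]) cube([886, 227, 29]);
  translate([36, 0, 1266]) cube([886, 227, 29]);
  translate([36, 0, 1688]) cube([886, 227, 29]);
}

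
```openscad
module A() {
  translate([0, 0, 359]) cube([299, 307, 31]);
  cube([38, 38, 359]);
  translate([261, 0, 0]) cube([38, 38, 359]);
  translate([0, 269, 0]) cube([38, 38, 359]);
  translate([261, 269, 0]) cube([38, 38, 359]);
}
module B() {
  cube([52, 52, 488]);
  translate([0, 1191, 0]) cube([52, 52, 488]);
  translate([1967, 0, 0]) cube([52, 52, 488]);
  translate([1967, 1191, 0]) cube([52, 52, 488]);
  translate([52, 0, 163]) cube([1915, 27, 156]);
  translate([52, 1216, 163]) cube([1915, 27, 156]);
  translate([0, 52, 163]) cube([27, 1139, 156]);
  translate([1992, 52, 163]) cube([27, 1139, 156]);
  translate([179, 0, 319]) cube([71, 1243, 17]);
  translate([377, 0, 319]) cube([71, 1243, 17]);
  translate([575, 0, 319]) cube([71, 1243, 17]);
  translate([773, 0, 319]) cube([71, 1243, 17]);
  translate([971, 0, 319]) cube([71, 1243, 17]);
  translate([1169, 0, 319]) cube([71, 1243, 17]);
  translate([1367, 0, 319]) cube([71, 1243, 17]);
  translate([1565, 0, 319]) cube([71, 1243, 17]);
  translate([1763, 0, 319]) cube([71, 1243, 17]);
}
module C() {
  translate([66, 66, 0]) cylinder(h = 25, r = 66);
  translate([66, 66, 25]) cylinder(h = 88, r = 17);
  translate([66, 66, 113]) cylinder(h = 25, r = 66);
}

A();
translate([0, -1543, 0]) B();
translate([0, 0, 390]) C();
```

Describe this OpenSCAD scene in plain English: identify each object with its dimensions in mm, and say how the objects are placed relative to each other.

A is a four-legged stool. The seat is 299×307 mm, 31 mm thick, top at z = 390 mm. It stands on four square legs, each 38×38 mm in cross-section, from z = 0 to the seat underside, each flush with a corner of the seat.

B is a bed frame 2019 mm long (x) by 1243 mm wide (y). Four 52×52 mm corner posts, 488 mm tall, at the corners of the footprint. Four rails of 27 mm thickness and 156 mm height run between adjacent posts with their undersides at z = 163 mm, their outer faces flush with the outside of the frame (the two x-running rails run between the posts' inner faces; the two y-running rails run between the posts' inner faces). 9 slats, each 71 mm wide (x) and 17 mm thick, lie across the top of the two x-running rails, running the full 1243 mm width of the frame in y; the slats are evenly spaced along x between the inner faces of the end posts with equal gaps (rounded down to the nearest mm) at the −x end and between each pair — any rounding remainder accumulates at the +x end.

C is a spool: two coaxial disc flanges of radius 66 mm and thickness 25 mm, joined by a core cylinder of radius 17 mm and height 88 mm. The lower flange rests on z = 0 and the three cylinders share a vertical axis.

The bed frame is on the floor beside the stool on its −y side. The spool is on top of the stool.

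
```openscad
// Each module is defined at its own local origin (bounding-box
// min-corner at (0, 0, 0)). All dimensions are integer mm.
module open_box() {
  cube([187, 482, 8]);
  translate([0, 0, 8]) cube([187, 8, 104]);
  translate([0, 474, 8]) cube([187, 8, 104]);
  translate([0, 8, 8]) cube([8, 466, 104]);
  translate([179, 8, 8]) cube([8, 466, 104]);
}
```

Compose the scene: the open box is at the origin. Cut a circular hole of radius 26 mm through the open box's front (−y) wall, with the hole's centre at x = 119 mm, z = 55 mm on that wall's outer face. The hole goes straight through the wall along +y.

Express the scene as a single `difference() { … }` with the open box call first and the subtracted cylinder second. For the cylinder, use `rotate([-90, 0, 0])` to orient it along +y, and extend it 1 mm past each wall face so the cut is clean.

difference() {
  open_box();
  translate([119, -1, 55]) rotate([-90, 0, 0]) cylinder(h = 10, r = 26);
}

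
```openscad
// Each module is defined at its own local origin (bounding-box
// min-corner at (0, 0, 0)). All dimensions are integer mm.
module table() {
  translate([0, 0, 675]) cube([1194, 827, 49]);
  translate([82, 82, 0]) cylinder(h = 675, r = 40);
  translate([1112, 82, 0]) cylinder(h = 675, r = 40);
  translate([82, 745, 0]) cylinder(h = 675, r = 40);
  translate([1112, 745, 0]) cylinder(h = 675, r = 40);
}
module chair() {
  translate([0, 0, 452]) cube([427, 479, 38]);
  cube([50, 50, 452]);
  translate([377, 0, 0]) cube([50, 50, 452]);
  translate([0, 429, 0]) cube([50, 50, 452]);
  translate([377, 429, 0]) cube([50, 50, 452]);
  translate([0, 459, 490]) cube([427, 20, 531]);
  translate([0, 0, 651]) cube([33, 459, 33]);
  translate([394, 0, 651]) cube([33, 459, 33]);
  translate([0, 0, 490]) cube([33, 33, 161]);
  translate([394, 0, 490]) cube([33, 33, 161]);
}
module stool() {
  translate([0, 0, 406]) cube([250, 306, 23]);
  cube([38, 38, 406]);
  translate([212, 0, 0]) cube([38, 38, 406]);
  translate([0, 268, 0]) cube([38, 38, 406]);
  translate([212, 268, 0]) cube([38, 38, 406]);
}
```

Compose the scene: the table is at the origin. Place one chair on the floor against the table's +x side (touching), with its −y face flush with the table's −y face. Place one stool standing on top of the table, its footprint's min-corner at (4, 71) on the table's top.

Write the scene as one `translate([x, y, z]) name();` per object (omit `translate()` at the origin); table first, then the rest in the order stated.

table();
translate([1194, 0, 0]) chair();
translate([4, 71, 724]) stool();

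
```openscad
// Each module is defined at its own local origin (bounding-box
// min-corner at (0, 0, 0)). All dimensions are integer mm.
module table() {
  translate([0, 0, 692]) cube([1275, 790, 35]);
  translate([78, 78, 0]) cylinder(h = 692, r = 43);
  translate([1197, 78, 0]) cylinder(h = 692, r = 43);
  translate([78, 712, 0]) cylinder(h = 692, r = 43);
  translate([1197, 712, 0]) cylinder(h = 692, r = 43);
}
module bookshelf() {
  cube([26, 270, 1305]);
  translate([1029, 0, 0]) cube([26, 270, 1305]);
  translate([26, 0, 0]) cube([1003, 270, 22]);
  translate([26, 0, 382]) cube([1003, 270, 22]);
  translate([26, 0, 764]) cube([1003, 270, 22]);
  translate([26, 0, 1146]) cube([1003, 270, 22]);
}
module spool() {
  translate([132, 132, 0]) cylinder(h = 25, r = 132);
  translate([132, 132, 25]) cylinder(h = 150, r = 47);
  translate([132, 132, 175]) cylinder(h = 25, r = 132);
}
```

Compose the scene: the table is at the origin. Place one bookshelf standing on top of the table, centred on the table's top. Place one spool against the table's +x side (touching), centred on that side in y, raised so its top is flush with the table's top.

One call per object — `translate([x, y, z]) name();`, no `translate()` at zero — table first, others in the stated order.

table();
translate([110, 260, 727]) bookshelf();
translate([1275, 263, 527]) spool();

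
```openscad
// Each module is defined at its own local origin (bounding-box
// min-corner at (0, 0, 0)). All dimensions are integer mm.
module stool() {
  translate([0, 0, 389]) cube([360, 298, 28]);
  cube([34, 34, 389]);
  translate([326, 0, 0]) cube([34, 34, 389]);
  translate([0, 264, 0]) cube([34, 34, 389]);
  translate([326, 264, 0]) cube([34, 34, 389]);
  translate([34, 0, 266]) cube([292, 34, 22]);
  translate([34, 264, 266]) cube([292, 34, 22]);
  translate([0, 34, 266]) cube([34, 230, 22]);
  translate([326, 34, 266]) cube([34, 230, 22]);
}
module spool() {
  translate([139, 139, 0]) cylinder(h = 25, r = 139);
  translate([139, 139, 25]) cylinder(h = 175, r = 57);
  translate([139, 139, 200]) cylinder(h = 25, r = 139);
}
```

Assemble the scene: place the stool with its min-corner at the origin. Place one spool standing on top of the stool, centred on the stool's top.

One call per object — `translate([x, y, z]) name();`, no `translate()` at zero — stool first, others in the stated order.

stool();
translate([41, 10, 417]) spool();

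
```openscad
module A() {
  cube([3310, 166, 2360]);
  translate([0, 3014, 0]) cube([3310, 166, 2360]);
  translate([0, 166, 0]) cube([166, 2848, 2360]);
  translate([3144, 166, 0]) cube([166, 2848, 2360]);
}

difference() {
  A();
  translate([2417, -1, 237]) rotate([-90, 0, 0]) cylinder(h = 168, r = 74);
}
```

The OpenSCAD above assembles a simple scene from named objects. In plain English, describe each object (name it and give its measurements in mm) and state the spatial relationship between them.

A is the wall frame of a small rectangular building: four walls, each 2360 mm tall and 166 mm thick, enclosing a footprint 3310 mm (x) by 3180 mm (y) outside-to-outside, with no floor or roof. The front and back walls (the −y and +y sides) span the full width; the two side walls fit between them.

The house frame has a circular hole of radius 74 mm through its front wall, centred at (x = 2417, z = 237).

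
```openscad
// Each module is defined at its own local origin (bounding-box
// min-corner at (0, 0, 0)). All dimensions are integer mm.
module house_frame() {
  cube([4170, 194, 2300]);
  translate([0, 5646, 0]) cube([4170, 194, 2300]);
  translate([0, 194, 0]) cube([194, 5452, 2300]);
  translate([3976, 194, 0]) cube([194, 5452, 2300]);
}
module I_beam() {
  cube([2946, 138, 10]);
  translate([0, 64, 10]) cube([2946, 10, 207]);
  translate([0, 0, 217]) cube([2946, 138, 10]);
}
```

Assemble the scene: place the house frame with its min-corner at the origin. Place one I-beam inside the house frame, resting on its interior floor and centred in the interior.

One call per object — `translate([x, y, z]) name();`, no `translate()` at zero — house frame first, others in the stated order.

house_frame();
translate([612, 2851, 0]) I_beam();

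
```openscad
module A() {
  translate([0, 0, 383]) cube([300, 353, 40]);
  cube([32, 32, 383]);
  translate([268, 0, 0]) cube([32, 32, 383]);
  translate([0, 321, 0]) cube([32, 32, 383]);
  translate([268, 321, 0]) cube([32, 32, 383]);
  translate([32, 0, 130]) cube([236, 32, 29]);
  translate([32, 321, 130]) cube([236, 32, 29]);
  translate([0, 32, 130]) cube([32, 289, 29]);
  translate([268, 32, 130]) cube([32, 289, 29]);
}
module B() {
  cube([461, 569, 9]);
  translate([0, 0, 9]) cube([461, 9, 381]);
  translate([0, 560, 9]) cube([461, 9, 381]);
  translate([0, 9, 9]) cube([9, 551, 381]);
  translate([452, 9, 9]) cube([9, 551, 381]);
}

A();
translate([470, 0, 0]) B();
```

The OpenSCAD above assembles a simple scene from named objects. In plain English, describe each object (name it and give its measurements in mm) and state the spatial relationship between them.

A is a four-legged stool. The seat is 300×353 mm, 40 mm thick, top at z = 423 mm. It stands on four square legs, each 32×32 mm in cross-section, from z = 0 to the seat underside, each flush with a corner of the seat. Four stretchers, 32 mm wide and 29 mm tall, connect adjacent legs with their undersides at z = 130 mm, each running between the inner faces of the legs it joins and aligned with the legs' outer faces on the other axis.

B is an open-topped rectangular box: outside dimensions 461×569×390 mm, with a uniform wall and base thickness of 9 mm. The base is a full 461×569 slab on the floor; four walls sit on top of the base. The front and back walls (the −y and +y sides) span the full width; the two side walls fit between them.

The open box is on the floor beside the stool on its +x side.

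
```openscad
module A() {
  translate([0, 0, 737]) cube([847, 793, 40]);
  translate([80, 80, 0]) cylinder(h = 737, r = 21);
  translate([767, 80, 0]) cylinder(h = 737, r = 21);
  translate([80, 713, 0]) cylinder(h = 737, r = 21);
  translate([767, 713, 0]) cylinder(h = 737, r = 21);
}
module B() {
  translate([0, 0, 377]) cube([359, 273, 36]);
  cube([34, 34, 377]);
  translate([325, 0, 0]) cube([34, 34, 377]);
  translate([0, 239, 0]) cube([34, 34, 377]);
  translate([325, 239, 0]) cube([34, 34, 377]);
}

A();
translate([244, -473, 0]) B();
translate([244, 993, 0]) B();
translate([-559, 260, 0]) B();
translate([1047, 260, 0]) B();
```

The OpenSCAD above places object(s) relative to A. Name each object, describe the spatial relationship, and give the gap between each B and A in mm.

A is a table. B is a stool. Four stools sit around the table at the −y, +y, −x, +x sides. The gap between each stool and the table is 200 mm.

Each stool's nearest face is 200 mm from the table's bounding box.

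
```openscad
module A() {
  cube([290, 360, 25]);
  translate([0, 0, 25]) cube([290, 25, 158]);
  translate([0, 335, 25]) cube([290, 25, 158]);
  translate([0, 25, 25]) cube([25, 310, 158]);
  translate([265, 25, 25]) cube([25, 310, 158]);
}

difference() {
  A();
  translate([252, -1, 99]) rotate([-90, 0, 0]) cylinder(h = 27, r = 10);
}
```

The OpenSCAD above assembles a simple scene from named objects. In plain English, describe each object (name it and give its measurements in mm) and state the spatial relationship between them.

A is an open-topped rectangular box: outside dimensions 290×360×183 mm, with a uniform wall and base thickness of 25 mm. The base is a full 290×360 slab on the floor; four walls sit on top of the base. The front and back walls (the −y and +y sides) span the full width; the two side walls fit between them.

The open box has a circular hole of radius 10 mm through its front wall, centred at (x = 252, z = 99).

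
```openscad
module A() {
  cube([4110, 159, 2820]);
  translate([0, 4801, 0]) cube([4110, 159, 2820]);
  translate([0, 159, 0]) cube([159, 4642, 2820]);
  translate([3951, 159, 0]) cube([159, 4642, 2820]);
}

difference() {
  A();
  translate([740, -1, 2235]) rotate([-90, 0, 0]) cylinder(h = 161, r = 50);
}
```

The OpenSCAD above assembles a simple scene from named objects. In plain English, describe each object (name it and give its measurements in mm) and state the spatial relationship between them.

A is the wall frame of a small rectangular building: four walls, each 2820 mm tall and 159 mm thick, enclosing a footprint 4110 mm (x) by 4960 mm (y) outside-to-outside, with no floor or roof. The front and back walls (the −y and +y sides) span the full width; the two side walls fit between them.

The house frame has a circular hole of radius 50 mm through its front wall, centred at (x = 740, z = 2235).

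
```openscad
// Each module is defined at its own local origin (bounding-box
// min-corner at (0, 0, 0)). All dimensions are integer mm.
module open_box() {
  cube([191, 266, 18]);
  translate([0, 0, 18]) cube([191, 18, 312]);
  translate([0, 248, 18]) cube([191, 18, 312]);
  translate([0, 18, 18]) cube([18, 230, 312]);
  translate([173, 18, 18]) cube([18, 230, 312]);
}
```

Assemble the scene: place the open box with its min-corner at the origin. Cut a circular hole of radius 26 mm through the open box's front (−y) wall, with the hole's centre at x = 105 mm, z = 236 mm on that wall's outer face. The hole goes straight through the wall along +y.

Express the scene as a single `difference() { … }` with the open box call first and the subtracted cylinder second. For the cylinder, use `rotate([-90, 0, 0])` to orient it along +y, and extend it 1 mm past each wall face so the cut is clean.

difference() {
  open_box();
  translate([105, -1, 236]) rotate([-90, 0, 0]) cylinder(h = 20, r = 26);
}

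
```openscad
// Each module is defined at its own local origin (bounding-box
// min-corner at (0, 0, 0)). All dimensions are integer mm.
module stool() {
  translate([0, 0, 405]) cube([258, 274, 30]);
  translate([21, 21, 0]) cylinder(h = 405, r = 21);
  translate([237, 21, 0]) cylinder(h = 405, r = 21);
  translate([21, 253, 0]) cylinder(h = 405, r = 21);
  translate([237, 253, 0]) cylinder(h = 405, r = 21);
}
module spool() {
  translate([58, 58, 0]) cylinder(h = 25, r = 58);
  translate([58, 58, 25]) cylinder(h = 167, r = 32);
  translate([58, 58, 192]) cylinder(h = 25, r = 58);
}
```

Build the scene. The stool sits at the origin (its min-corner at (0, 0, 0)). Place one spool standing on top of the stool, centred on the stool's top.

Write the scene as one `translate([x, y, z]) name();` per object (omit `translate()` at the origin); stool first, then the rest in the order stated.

stool();
translate([71, 79, 435]) spool();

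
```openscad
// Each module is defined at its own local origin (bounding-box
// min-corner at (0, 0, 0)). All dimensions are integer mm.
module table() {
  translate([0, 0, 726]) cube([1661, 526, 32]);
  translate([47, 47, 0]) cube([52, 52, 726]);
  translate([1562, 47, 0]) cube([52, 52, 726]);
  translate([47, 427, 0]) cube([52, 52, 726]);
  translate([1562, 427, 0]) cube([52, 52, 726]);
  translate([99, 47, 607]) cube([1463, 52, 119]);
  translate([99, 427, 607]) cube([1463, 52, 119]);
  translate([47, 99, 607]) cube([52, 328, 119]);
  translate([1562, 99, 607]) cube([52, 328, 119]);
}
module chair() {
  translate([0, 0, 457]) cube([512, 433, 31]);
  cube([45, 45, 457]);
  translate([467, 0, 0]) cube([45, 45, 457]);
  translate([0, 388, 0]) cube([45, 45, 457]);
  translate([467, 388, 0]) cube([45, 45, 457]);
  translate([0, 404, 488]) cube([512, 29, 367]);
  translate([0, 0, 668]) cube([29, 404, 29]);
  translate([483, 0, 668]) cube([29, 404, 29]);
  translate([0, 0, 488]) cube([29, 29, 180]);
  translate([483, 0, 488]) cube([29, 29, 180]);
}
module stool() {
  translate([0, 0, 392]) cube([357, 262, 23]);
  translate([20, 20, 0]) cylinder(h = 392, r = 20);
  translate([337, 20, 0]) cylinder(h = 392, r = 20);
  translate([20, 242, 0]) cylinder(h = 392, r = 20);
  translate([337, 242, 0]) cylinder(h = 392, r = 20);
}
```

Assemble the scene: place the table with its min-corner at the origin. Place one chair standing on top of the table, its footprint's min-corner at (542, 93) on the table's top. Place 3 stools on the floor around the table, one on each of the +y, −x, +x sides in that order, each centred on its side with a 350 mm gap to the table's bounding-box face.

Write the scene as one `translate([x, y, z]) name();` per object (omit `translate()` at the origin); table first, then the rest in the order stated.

table();
translate([542, 93, 758]) chair();
translate([652, 876, 0]) stool();
translate([-707, 132, 0]) stool();
translate([2011, 132, 0]) stool();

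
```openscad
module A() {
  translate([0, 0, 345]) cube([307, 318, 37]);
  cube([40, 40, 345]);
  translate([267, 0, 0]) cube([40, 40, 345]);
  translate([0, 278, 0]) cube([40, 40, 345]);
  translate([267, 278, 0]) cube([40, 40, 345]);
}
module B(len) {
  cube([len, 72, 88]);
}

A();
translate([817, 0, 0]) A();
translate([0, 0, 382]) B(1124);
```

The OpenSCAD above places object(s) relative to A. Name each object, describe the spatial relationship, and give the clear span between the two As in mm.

Second stool starts at x = 817; first ends at x = 307; clear span = 817 − 307 = 510 mm.

A is a stool. B is a beam. A beam spans the tops of two stools. The clear span between the two stools is 510 mm.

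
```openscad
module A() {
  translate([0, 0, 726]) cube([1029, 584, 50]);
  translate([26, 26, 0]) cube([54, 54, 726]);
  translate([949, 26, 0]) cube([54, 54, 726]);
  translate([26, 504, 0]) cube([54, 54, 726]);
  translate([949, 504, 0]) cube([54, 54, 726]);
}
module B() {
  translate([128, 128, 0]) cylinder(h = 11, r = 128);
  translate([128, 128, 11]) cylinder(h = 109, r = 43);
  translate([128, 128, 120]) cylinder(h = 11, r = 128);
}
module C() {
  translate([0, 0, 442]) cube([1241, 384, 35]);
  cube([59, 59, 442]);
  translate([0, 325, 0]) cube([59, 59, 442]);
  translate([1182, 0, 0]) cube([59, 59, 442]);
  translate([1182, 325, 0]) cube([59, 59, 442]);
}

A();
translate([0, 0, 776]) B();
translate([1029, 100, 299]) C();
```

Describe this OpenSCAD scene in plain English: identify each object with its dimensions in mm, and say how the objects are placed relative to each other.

A is a rectangular dining table. The top is 1029×584×50 mm with its upper surface at z = 776 mm. It stands on four 54×54 mm square legs, each inset 26 mm from the nearest pair of top edges, running from the floor to the underside of the top.

B is a spool: two coaxial disc flanges of radius 128 mm and thickness 11 mm, joined by a core cylinder of radius 43 mm and height 109 mm. The lower flange rests on z = 0 and the three cylinders share a vertical axis.

C is a bench: a 1241×384 mm seat slab, 35 mm thick, top at z = 477 mm, on four 59×59 mm square legs flush with the seat corners and standing on z = 0.

The spool is on top of the table. The bench is beside the table with their tops flush at z = 776.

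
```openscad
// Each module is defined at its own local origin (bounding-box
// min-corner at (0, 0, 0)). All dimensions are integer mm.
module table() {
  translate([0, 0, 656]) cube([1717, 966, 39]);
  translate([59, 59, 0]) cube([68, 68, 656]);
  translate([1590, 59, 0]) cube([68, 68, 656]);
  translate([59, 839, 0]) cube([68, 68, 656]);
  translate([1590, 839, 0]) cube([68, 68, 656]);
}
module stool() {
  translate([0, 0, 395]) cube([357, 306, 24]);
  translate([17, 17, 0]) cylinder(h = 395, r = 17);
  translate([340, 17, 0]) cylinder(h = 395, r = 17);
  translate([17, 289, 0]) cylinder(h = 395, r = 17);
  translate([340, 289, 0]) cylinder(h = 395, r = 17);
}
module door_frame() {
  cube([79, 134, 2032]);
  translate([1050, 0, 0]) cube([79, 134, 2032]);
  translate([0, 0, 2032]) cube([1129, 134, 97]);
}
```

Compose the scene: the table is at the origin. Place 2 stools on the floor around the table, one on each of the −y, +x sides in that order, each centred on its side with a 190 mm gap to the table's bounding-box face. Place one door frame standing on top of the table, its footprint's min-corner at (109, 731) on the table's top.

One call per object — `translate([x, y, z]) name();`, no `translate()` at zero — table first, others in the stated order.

table();
translate([680, -496, 0]) stool();
translate([1907, 330, 0]) stool();
translate([109, 731, 695]) door_frame();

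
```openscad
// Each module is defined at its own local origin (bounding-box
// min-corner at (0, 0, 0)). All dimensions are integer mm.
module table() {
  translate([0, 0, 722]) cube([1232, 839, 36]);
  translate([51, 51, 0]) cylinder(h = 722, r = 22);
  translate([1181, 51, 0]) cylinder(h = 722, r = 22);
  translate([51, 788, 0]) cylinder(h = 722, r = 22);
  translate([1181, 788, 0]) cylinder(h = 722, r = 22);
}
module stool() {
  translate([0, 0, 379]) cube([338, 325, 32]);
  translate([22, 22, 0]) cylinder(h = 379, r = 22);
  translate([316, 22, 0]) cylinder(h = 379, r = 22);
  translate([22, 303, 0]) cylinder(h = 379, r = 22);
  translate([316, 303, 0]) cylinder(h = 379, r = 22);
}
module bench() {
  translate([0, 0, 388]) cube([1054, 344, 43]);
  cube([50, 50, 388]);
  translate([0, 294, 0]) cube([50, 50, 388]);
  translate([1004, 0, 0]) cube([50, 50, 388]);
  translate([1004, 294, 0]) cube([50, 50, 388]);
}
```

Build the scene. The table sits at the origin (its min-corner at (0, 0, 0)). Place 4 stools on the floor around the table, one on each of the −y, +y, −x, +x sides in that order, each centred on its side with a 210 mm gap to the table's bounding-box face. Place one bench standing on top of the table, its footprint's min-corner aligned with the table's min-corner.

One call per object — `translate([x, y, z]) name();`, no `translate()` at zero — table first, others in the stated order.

table();
translate([447, -535, 0]) stool();
translate([447, 1049, 0]) stool();
translate([-548, 257, 0]) stool();
translate([1442, 257, 0]) stool();
translate([0, 0, 758]) bench();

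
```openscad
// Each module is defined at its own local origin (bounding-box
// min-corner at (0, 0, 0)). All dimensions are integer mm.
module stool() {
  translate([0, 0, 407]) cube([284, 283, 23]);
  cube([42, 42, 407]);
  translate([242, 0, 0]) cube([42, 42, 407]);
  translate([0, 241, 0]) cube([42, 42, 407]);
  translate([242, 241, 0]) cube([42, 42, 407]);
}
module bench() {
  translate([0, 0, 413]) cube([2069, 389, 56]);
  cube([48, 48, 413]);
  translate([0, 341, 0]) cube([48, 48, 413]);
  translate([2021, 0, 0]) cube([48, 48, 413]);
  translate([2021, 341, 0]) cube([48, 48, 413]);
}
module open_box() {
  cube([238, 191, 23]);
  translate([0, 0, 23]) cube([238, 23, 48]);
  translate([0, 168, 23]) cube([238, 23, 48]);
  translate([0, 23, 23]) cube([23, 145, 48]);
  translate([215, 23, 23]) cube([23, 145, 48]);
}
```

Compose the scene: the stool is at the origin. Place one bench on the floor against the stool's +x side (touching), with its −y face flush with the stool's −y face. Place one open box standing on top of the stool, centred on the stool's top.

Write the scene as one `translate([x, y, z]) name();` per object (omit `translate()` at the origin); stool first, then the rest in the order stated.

stool();
translate([284, 0, 0]) bench();
translate([23, 46, 430]) open_box();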